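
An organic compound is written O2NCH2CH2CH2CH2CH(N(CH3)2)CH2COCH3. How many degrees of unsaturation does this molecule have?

Atom tally by fragment:
  O2NCH2 → C:1 H:2 N:1 O:2
  CH2 → C:1 H:2
  CH2 → C:1 H:2
  CH2 → C:1 H:2
  CH(N(CH3)2) → C:3 H:7 N:1
  CH2COCH3 → C:3 H:5 O:1
Element totals:
  C: 10
  H: 20
  N: 2
  O: 3
Molecular formula: C10H20N2O3.
DoU = (2C + 2 + N − H − X) / 2 = (2·10 + 2 + 2 − 20 − 0) / 2 = 2.

2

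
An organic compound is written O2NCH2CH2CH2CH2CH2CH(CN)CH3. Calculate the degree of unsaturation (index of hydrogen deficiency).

Atom tally by fragment:
  O2NCH2 → C:1 H:2 N:1 O:2
  CH2 → C:1 H:2
  CH2 → C:1 H:2
  CH2 → C:1 H:2
  CH2 → C:1 H:2
  CH(CN) → C:2 H:1 N:1
  CH3 → C:1 H:3
Element totals:
  C: 8
  H: 14
  N: 2
  O: 2
Molecular formula: C8H14N2O2.
DoU = (2C + 2 + N − H − X) / 2 = (2·8 + 2 + 2 − 14 − 0) / 2 = 3.

3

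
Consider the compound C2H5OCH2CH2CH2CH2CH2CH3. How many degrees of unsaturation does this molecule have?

0

Atom tally by fragment:
  C2H5OCH2 → C:3 H:7 O:1
  CH2 → C:1 H:2
  CH2 → C:1 H:2
  CH2 → C:1 H:2
  CH2 → C:1 H:2
  CH3 → C:1 H:3
Element totals:
  C: 8
  H: 18
  O: 1
Molecular formula: C8H18O.
DoU = (2C + 2 + N − H − X) / 2 = (2·8 + 2 + 0 − 18 − 0) / 2 = 0.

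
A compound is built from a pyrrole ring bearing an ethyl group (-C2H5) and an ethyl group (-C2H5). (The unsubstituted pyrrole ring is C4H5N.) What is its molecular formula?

C8H13N

Atom tally by fragment:
  pyrrole ring core → C:4 H:5 N:1
  (− 2 ring H displaced by substituents)
  + C2H5 → C:2 H:5
  + C2H5 → C:2 H:5
Element totals:
  C: 8
  H: 13
  N: 1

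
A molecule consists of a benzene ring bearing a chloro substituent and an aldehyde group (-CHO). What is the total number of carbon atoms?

Atom tally by fragment:
  benzene ring core → C:6 H:6
  (− 2 ring H displaced by substituents)
  + Cl → Cl:1
  + CHO → C:1 H:1 O:1
Element totals:
  C: 7
  H: 5
  Cl: 1
  O: 1

7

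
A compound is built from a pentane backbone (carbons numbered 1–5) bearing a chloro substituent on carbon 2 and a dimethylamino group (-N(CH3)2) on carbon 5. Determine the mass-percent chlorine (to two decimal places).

Atom tally by fragment:
  CH3 → C:1 H:3
  CH(Cl) → C:1 H:1 Cl:1
  CH2 → C:1 H:2
  CH2 → C:1 H:2
  CH2N(CH3)2 → C:3 H:8 N:1
Element totals:
  C: 7
  H: 16
  Cl: 1
  N: 1
Molecular formula: C7H16ClN.
Molar mass = 149.662 g/mol.
Mass from Cl: 1 × 35.45 = 35.450 g/mol.
%Cl = 35.450 / 149.662 × 100 = 23.69%.

23.69%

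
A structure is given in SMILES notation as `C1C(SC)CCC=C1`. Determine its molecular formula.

Atom tally by fragment:
  cyclohexene ring core → C:6 H:10
  (− 1 ring H displaced by substituents)
  + SCH3 → C:1 H:3 S:1
Element totals:
  C: 7
  H: 12
  S: 1

C7H12S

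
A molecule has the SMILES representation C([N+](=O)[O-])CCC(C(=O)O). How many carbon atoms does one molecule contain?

Atom tally by fragment:
  O2NCH2 → C:1 H:2 N:1 O:2
  CH2 → C:1 H:2
  CH2 → C:1 H:2
  CH2COOH → C:2 H:3 O:2
Element totals:
  C: 5
  H: 9
  N: 1
  O: 4

5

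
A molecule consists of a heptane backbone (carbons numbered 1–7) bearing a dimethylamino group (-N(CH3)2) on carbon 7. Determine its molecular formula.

C9H21N

Atom tally by fragment:
  CH3 → C:1 H:3
  CH2 → C:1 H:2
  CH2 → C:1 H:2
  CH2 → C:1 H:2
  CH2 → C:1 H:2
  CH2 → C:1 H:2
  CH2N(CH3)2 → C:3 H:8 N:1
Element totals:
  C: 9
  H: 21
  N: 1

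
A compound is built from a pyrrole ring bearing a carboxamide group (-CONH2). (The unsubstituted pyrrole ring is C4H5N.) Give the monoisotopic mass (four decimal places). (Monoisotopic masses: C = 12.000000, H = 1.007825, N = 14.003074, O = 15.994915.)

Atom tally by fragment:
  pyrrole ring core → C:4 H:5 N:1
  (− 1 ring H displaced by substituents)
  + CONH2 → C:1 H:2 O:1 N:1
Element totals:
  C: 5
  H: 6
  N: 2
  O: 1
Molecular formula: C5H6N2O.
  M = 5(12.0) + 6(1.007825) + 2(14.003074) + 15.994915
    = 60.000000 + 6.046950 + 28.006148 + 15.994915 = 110.048013

110.0480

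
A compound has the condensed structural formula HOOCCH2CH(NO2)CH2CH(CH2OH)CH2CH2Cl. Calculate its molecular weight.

239.65 g/mol

Atom tally by fragment:
  HOOCCH2 → C:2 H:3 O:2
  CH(NO2) → C:1 H:1 N:1 O:2
  CH2 → C:1 H:2
  CH(CH2OH) → C:2 H:4 O:1
  CH2 → C:1 H:2
  CH2Cl → C:1 H:2 Cl:1
Element totals:
  C: 8
  H: 14
  Cl: 1
  N: 1
  O: 5
Molecular formula: C8H14ClNO5.
  M = 8(12.011) + 14(1.008) + 35.45 + 14.007 + 5(15.999)
    = 96.088 + 14.112 + 35.450 + 14.007 + 79.995 = 239.652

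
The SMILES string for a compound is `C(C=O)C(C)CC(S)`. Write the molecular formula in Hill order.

C6H12OS

Atom tally by fragment:
  OHCCH2 → C:2 H:3 O:1
  CH(CH3) → C:2 H:4
  CH2 → C:1 H:2
  CH2SH → C:1 H:3 S:1
Element totals:
  C: 6
  H: 12
  O: 1
  S: 1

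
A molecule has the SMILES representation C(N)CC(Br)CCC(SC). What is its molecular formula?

C7H16BrNS

Atom tally by fragment:
  H2NCH2 → C:1 H:4 N:1
  CH2 → C:1 H:2
  CH(Br) → C:1 H:1 Br:1
  CH2 → C:1 H:2
  CH2 → C:1 H:2
  CH2SCH3 → C:2 H:5 S:1
Element totals:
  C: 7
  H: 16
  Br: 1
  N: 1
  S: 1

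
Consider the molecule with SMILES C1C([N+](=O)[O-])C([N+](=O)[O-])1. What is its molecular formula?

C3H4N2O4

Atom tally by fragment:
  cyclopropane ring core → C:3 H:6
  (− 2 ring H displaced by substituents)
  + NO2 → N:1 O:2
  + NO2 → N:1 O:2
Element totals:
  C: 3
  H: 4
  N: 2
  O: 4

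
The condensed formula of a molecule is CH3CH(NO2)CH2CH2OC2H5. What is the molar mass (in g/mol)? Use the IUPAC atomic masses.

147.17 g/mol

Atom tally by fragment:
  CH3 → C:1 H:3
  CH(NO2) → C:1 H:1 N:1 O:2
  CH2 → C:1 H:2
  CH2OC2H5 → C:3 H:7 O:1
Element totals:
  C: 6
  H: 13
  N: 1
  O: 3
Molecular formula: C6H13NO3.
  M = 6(12.011) + 13(1.008) + 14.007 + 3(15.999)
    = 72.066 + 13.104 + 14.007 + 47.997 = 147.174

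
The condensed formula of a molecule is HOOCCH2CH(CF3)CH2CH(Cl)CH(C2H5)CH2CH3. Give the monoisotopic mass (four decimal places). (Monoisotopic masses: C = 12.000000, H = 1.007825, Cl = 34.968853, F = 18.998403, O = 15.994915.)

274.0947

Atom tally by fragment:
  HOOCCH2 → C:2 H:3 O:2
  CH(CF3) → C:2 H:1 F:3
  CH2 → C:1 H:2
  CH(Cl) → C:1 H:1 Cl:1
  CH(C2H5) → C:3 H:6
  CH2 → C:1 H:2
  CH3 → C:1 H:3
Element totals:
  C: 11
  H: 18
  Cl: 1
  F: 3
  O: 2
Molecular formula: C11H18ClF3O2.
  M = 11(12.0) + 18(1.007825) + 34.968853 + 3(18.998403) + 2(15.994915)
    = 132.000000 + 18.140850 + 34.968853 + 56.995209 + 31.989830 = 274.094742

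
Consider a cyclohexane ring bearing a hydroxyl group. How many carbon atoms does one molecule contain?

Atom tally by fragment:
  cyclohexane ring core → C:6 H:12
  (− 1 ring H displaced by substituents)
  + OH → O:1 H:1
Element totals:
  C: 6
  H: 12
  O: 1

6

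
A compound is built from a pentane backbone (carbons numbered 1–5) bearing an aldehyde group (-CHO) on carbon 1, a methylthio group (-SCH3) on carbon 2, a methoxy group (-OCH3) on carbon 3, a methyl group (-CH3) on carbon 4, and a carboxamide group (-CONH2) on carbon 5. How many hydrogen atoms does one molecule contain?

Atom tally by fragment:
  OHCCH2 → C:2 H:3 O:1
  CH(SCH3) → C:2 H:4 S:1
  CH(OCH3) → C:2 H:4 O:1
  CH(CH3) → C:2 H:4
  CH2CONH2 → C:2 H:4 O:1 N:1
Element totals:
  C: 10
  H: 19
  N: 1
  O: 3
  S: 1

19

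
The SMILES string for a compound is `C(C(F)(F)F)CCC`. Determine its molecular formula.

C5H9F3

Atom tally by fragment:
  F3CCH2 → C:2 H:2 F:3
  CH2 → C:1 H:2
  CH2 → C:1 H:2
  CH3 → C:1 H:3
Element totals:
  C: 5
  H: 9
  F: 3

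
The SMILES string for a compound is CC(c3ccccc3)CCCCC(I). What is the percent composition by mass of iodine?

41.99%

Atom tally by fragment:
  CH3 → C:1 H:3
  CH(C6H5) → C:7 H:6
  CH2 → C:1 H:2
  CH2 → C:1 H:2
  CH2 → C:1 H:2
  CH2 → C:1 H:2
  CH2I → C:1 H:2 I:1
Element totals:
  C: 13
  H: 19
  I: 1
Molecular formula: C13H19I.
Molar mass = 302.199 g/mol.
Mass from I: 1 × 126.904 = 126.904 g/mol.
%I = 126.904 / 302.199 × 100 = 41.99%.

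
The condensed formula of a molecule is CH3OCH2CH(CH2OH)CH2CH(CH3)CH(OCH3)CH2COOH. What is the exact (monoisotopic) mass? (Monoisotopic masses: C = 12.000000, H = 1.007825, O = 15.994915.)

Atom tally by fragment:
  CH3OCH2 → C:2 H:5 O:1
  CH(CH2OH) → C:2 H:4 O:1
  CH2 → C:1 H:2
  CH(CH3) → C:2 H:4
  CH(OCH3) → C:2 H:4 O:1
  CH2COOH → C:2 H:3 O:2
Element totals:
  C: 11
  H: 22
  O: 5
Molecular formula: C11H22O5.
  M = 11(12.0) + 22(1.007825) + 5(15.994915)
    = 132.000000 + 22.172150 + 79.974575 = 234.146725

234.1467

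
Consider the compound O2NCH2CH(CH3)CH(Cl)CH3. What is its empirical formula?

C5H10ClNO2

Element totals:
  C: 5
  H: 10
  Cl: 1
  N: 1
  O: 2
Molecular formula: C5H10ClNO2.
gcd of subscripts (5, 1, 10, 1, 2) = 1, so the empirical formula equals the molecular formula.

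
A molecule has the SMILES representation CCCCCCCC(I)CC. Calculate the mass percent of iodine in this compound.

47.32%

Atom tally by fragment:
  CH3 → C:1 H:3
  CH2 → C:1 H:2
  CH2 → C:1 H:2
  CH2 → C:1 H:2
  CH2 → C:1 H:2
  CH2 → C:1 H:2
  CH2 → C:1 H:2
  CH(I) → C:1 H:1 I:1
  CH2 → C:1 H:2
  CH3 → C:1 H:3
Element totals:
  C: 10
  H: 21
  I: 1
Molecular formula: C10H21I.
Molar mass = 268.182 g/mol.
Mass from I: 1 × 126.904 = 126.904 g/mol.
%I = 126.904 / 268.182 × 100 = 47.32%.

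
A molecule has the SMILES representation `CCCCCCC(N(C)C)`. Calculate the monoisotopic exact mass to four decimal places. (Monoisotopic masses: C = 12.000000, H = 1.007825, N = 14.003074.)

143.1674

Atom tally by fragment:
  CH3 → C:1 H:3
  CH2 → C:1 H:2
  CH2 → C:1 H:2
  CH2 → C:1 H:2
  CH2 → C:1 H:2
  CH2 → C:1 H:2
  CH2N(CH3)2 → C:3 H:8 N:1
Element totals:
  C: 9
  H: 21
  N: 1
Molecular formula: C9H21N.
  M = 9(12.0) + 21(1.007825) + 14.003074
    = 108.000000 + 21.164325 + 14.003074 = 143.167399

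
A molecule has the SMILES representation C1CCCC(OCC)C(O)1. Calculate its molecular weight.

144.21 g/mol

Atom tally by fragment:
  cyclohexane ring core → C:6 H:12
  (− 2 ring H displaced by substituents)
  + OC2H5 → C:2 H:5 O:1
  + OH → O:1 H:1
Element totals:
  C: 8
  H: 16
  O: 2
Molecular formula: C8H16O2.
  M = 8(12.011) + 16(1.008) + 2(15.999)
    = 96.088 + 16.128 + 31.998 = 144.214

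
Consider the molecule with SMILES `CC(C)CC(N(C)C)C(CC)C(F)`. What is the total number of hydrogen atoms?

24

Atom tally by fragment:
  CH3 → C:1 H:3
  CH(CH3) → C:2 H:4
  CH2 → C:1 H:2
  CH(N(CH3)2) → C:3 H:7 N:1
  CH(C2H5) → C:3 H:6
  CH2F → C:1 H:2 F:1
Element totals:
  C: 11
  H: 24
  F: 1
  N: 1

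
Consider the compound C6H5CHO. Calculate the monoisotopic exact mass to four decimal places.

Atom tally by fragment:
  benzene ring core → C:6 H:6
  (− 1 ring H displaced by substituents)
  + CHO → C:1 H:1 O:1
Element totals:
  C: 7
  H: 6
  O: 1
Molecular formula: C7H6O.
  M = 7(12.0) + 6(1.007825) + 15.994915
    = 84.000000 + 6.046950 + 15.994915 = 106.041865

106.0419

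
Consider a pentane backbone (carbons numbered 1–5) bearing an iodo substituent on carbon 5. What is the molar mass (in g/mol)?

198.05 g/mol

Atom tally by fragment:
  CH3 → C:1 H:3
  CH2 → C:1 H:2
  CH2 → C:1 H:2
  CH2 → C:1 H:2
  CH2I → C:1 H:2 I:1
Element totals:
  C: 5
  H: 11
  I: 1
Molecular formula: C5H11I.
  M = 5(12.011) + 11(1.008) + 126.904
    = 60.055 + 11.088 + 126.904 = 198.047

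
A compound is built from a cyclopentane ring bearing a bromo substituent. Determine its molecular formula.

Atom tally by fragment:
  cyclopentane ring core → C:5 H:10
  (− 1 ring H displaced by substituents)
  + Br → Br:1
Element totals:
  C: 5
  H: 9
  Br: 1

C5H9Br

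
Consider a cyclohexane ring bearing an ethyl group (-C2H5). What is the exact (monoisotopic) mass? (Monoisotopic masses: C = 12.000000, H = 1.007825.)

Atom tally by fragment:
  cyclohexane ring core → C:6 H:12
  (− 1 ring H displaced by substituents)
  + C2H5 → C:2 H:5
Element totals:
  C: 8
  H: 16
Molecular formula: C8H16.
  M = 8(12.0) + 16(1.007825)
    = 96.000000 + 16.125200 = 112.125200

112.1252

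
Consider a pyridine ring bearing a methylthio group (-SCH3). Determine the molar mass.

125.19 g/mol

Atom tally by fragment:
  pyridine ring core → C:5 H:5 N:1
  (− 1 ring H displaced by substituents)
  + SCH3 → C:1 H:3 S:1
Element totals:
  C: 6
  H: 7
  N: 1
  S: 1
Molecular formula: C6H7NS.
  M = 6(12.011) + 7(1.008) + 14.007 + 32.06
    = 72.066 + 7.056 + 14.007 + 32.060 = 125.189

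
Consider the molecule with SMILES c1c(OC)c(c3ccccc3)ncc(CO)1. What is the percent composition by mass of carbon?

Atom tally by fragment:
  pyridine ring core → C:5 H:5 N:1
  (− 3 ring H displaced by substituents)
  + OCH3 → C:1 H:3 O:1
  + C6H5 → C:6 H:5
  + CH2OH → C:1 H:3 O:1
Element totals:
  C: 13
  H: 13
  N: 1
  O: 2
Molecular formula: C13H13NO2.
Molar mass = 215.252 g/mol.
Mass from C: 13 × 12.011 = 156.143 g/mol.
%C = 156.143 / 215.252 × 100 = 72.54%.

72.54%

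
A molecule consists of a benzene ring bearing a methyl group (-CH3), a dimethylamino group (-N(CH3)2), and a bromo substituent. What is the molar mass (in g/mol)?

Atom tally by fragment:
  benzene ring core → C:6 H:6
  (− 3 ring H displaced by substituents)
  + CH3 → C:1 H:3
  + N(CH3)2 → N:1 C:2 H:6
  + Br → Br:1
Element totals:
  C: 9
  H: 12
  Br: 1
  N: 1
Molecular formula: C9H12BrN.
  M = 9(12.011) + 12(1.008) + 79.904 + 14.007
    = 108.099 + 12.096 + 79.904 + 14.007 = 214.106

214.11 g/mol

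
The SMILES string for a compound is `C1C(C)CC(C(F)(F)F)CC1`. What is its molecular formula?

C8H13F3

Atom tally by fragment:
  cyclohexane ring core → C:6 H:12
  (− 2 ring H displaced by substituents)
  + CH3 → C:1 H:3
  + CF3 → C:1 F:3
Element totals:
  C: 8
  H: 13
  F: 3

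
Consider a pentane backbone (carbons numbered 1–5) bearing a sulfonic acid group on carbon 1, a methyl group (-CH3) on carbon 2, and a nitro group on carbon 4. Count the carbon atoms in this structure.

Atom tally by fragment:
  HO3SCH2 → C:1 H:3 S:1 O:3
  CH(CH3) → C:2 H:4
  CH2 → C:1 H:2
  CH(NO2) → C:1 H:1 N:1 O:2
  CH3 → C:1 H:3
Element totals:
  C: 6
  H: 13
  N: 1
  O: 5
  S: 1

6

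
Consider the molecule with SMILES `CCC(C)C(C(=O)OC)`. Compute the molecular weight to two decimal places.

Atom tally by fragment:
  CH3 → C:1 H:3
  CH2 → C:1 H:2
  CH(CH3) → C:2 H:4
  CH2COOCH3 → C:3 H:5 O:2
Element totals:
  C: 7
  H: 14
  O: 2
Molecular formula: C7H14O2.
  M = 7(12.011) + 14(1.008) + 2(15.999)
    = 84.077 + 14.112 + 31.998 = 130.187

130.19 g/mol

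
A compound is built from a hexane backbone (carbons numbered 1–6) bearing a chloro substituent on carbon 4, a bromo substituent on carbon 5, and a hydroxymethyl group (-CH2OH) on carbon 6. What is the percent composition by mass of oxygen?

Atom tally by fragment:
  CH3 → C:1 H:3
  CH2 → C:1 H:2
  CH2 → C:1 H:2
  CH(Cl) → C:1 H:1 Cl:1
  CH(Br) → C:1 H:1 Br:1
  CH2CH2OH → C:2 H:5 O:1
Element totals:
  C: 7
  H: 14
  Br: 1
  Cl: 1
  O: 1
Molecular formula: C7H14BrClO.
Molar mass = 229.542 g/mol.
Mass from O: 1 × 15.999 = 15.999 g/mol.
%O = 15.999 / 229.542 × 100 = 6.97%.

6.97%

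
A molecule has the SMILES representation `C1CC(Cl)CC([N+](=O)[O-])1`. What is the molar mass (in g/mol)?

Atom tally by fragment:
  cyclopentane ring core → C:5 H:10
  (− 2 ring H displaced by substituents)
  + Cl → Cl:1
  + NO2 → N:1 O:2
Element totals:
  C: 5
  H: 8
  Cl: 1
  N: 1
  O: 2
Molecular formula: C5H8ClNO2.
  M = 5(12.011) + 8(1.008) + 35.45 + 14.007 + 2(15.999)
    = 60.055 + 8.064 + 35.450 + 14.007 + 31.998 = 149.574

149.57 g/mol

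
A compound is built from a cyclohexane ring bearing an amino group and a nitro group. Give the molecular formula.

Atom tally by fragment:
  cyclohexane ring core → C:6 H:12
  (− 2 ring H displaced by substituents)
  + NH2 → N:1 H:2
  + NO2 → N:1 O:2
Element totals:
  C: 6
  H: 12
  N: 2
  O: 2

C6H12N2O2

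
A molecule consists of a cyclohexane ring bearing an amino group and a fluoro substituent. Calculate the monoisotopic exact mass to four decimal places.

Atom tally by fragment:
  cyclohexane ring core → C:6 H:12
  (− 2 ring H displaced by substituents)
  + NH2 → N:1 H:2
  + F → F:1
Element totals:
  C: 6
  H: 12
  F: 1
  N: 1
Molecular formula: C6H12FN.
  M = 6(12.0) + 12(1.007825) + 18.998403 + 14.003074
    = 72.000000 + 12.093900 + 18.998403 + 14.003074 = 117.095377

117.0954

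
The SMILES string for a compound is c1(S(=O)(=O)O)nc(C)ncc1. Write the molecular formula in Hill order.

C5H6N2O3S

Atom tally by fragment:
  pyrimidine ring core → C:4 H:4 N:2
  (− 2 ring H displaced by substituents)
  + SO3H → S:1 O:3 H:1
  + CH3 → C:1 H:3
Element totals:
  C: 5
  H: 6
  N: 2
  O: 3
  S: 1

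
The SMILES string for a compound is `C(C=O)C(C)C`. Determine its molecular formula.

C5H10O

Atom tally by fragment:
  OHCCH2 → C:2 H:3 O:1
  CH(CH3) → C:2 H:4
  CH3 → C:1 H:3
Element totals:
  C: 5
  H: 10
  O: 1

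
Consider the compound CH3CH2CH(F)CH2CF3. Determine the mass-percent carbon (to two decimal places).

Atom tally by fragment:
  CH3 → C:1 H:3
  CH2 → C:1 H:2
  CH(F) → C:1 H:1 F:1
  CH2CF3 → C:2 H:2 F:3
Element totals:
  C: 5
  H: 8
  F: 4
Molecular formula: C5H8F4.
Molar mass = 144.111 g/mol.
Mass from C: 5 × 12.011 = 60.055 g/mol.
%C = 60.055 / 144.111 × 100 = 41.67%.

41.67%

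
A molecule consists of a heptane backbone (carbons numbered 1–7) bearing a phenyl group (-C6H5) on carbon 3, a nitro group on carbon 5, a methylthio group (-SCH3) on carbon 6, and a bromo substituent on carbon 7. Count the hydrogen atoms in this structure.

Atom tally by fragment:
  CH3 → C:1 H:3
  CH2 → C:1 H:2
  CH(C6H5) → C:7 H:6
  CH2 → C:1 H:2
  CH(NO2) → C:1 H:1 N:1 O:2
  CH(SCH3) → C:2 H:4 S:1
  CH2Br → C:1 H:2 Br:1
Element totals:
  C: 14
  H: 20
  Br: 1
  N: 1
  O: 2
  S: 1

20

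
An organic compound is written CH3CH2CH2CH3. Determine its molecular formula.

Atom tally by fragment:
  CH3 → C:1 H:3
  CH2 → C:1 H:2
  CH2 → C:1 H:2
  CH3 → C:1 H:3
Element totals:
  C: 4
  H: 10

C4H10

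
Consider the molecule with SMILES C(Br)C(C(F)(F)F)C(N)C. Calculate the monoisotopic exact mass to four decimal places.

Atom tally by fragment:
  BrCH2 → C:1 H:2 Br:1
  CH(CF3) → C:2 H:1 F:3
  CH(NH2) → C:1 H:3 N:1
  CH3 → C:1 H:3
Element totals:
  C: 5
  H: 9
  Br: 1
  F: 3
  N: 1
Molecular formula: C5H9BrF3N.
  M = 5(12.0) + 9(1.007825) + 78.918338 + 3(18.998403) + 14.003074
    = 60.000000 + 9.070425 + 78.918338 + 56.995209 + 14.003074 = 218.987046

218.9870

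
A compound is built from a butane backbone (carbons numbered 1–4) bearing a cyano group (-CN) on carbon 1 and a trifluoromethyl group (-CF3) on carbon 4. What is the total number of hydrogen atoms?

Atom tally by fragment:
  NCCH2 → C:2 H:2 N:1
  CH2 → C:1 H:2
  CH2 → C:1 H:2
  CH2CF3 → C:2 H:2 F:3
Element totals:
  C: 6
  H: 8
  F: 3
  N: 1

8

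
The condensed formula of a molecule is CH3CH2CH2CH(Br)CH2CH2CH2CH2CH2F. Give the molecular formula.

C9H18BrF

Atom tally by fragment:
  CH3 → C:1 H:3
  CH2 → C:1 H:2
  CH2 → C:1 H:2
  CH(Br) → C:1 H:1 Br:1
  CH2 → C:1 H:2
  CH2 → C:1 H:2
  CH2 → C:1 H:2
  CH2 → C:1 H:2
  CH2F → C:1 H:2 F:1
Element totals:
  C: 9
  H: 18
  Br: 1
  F: 1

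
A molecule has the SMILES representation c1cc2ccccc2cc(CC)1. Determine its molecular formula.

Atom tally by fragment:
  naphthalene ring system core → C:10 H:8
  (− 1 ring H displaced by substituents)
  + C2H5 → C:2 H:5
Element totals:
  C: 12
  H: 12

C12H12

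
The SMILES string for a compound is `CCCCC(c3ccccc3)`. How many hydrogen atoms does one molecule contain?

16

Atom tally by fragment:
  CH3 → C:1 H:3
  CH2 → C:1 H:2
  CH2 → C:1 H:2
  CH2 → C:1 H:2
  CH2C6H5 → C:7 H:7
Element totals:
  C: 11
  H: 16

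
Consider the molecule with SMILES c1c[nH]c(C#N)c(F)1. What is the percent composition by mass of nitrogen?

Atom tally by fragment:
  pyrrole ring core → C:4 H:5 N:1
  (− 2 ring H displaced by substituents)
  + CN → C:1 N:1
  + F → F:1
Element totals:
  C: 5
  H: 3
  F: 1
  N: 2
Molecular formula: C5H3FN2.
Molar mass = 110.091 g/mol.
Mass from N: 2 × 14.007 = 28.014 g/mol.
%N = 28.014 / 110.091 × 100 = 25.45%.

25.45%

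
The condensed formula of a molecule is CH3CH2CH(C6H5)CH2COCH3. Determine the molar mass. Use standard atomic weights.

176.26 g/mol

Atom tally by fragment:
  CH3 → C:1 H:3
  CH2 → C:1 H:2
  CH(C6H5) → C:7 H:6
  CH2COCH3 → C:3 H:5 O:1
Element totals:
  C: 12
  H: 16
  O: 1
Molecular formula: C12H16O.
  M = 12(12.011) + 16(1.008) + 15.999
    = 144.132 + 16.128 + 15.999 = 176.259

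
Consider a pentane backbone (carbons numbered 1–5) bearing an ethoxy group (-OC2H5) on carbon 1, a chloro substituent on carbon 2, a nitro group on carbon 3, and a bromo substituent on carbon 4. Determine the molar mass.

274.54 g/mol

Atom tally by fragment:
  C2H5OCH2 → C:3 H:7 O:1
  CH(Cl) → C:1 H:1 Cl:1
  CH(NO2) → C:1 H:1 N:1 O:2
  CH(Br) → C:1 H:1 Br:1
  CH3 → C:1 H:3
Element totals:
  C: 7
  H: 13
  Br: 1
  Cl: 1
  N: 1
  O: 3
Molecular formula: C7H13BrClNO3.
  M = 7(12.011) + 13(1.008) + 79.904 + 35.45 + 14.007 + 3(15.999)
    = 84.077 + 13.104 + 79.904 + 35.450 + 14.007 + 47.997 = 274.539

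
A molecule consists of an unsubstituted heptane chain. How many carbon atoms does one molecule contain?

Atom tally by fragment:
  CH3 → C:1 H:3
  CH2 → C:1 H:2
  CH2 → C:1 H:2
  CH2 → C:1 H:2
  CH2 → C:1 H:2
  CH2 → C:1 H:2
  CH3 → C:1 H:3
Element totals:
  C: 7
  H: 16

7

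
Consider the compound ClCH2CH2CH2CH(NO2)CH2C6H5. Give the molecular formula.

C11H14ClNO2

Element totals:
  C: 11
  H: 14
  Cl: 1
  N: 1
  O: 2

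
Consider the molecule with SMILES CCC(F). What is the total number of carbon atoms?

Atom tally by fragment:
  CH3 → C:1 H:3
  CH2 → C:1 H:2
  CH2F → C:1 H:2 F:1
Element totals:
  C: 3
  H: 7
  F: 1

3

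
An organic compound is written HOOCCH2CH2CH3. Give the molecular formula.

Atom tally by fragment:
  HOOCCH2 → C:2 H:3 O:2
  CH2 → C:1 H:2
  CH3 → C:1 H:3
Element totals:
  C: 4
  H: 8
  O: 2

C4H8O2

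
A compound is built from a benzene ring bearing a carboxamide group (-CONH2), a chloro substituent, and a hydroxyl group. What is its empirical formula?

Atom tally by fragment:
  benzene ring core → C:6 H:6
  (− 3 ring H displaced by substituents)
  + CONH2 → C:1 H:2 O:1 N:1
  + Cl → Cl:1
  + OH → O:1 H:1
Element totals:
  C: 7
  H: 6
  Cl: 1
  N: 1
  O: 2
Molecular formula: C7H6ClNO2.
gcd of subscripts (7, 1, 6, 1, 2) = 1, so the empirical formula equals the molecular formula.

C7H6ClNO2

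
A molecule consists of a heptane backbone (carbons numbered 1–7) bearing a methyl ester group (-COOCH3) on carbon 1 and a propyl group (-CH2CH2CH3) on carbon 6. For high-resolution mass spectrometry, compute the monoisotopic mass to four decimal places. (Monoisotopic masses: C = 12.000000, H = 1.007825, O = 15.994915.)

200.1776

Atom tally by fragment:
  CH3OOCCH2 → C:3 H:5 O:2
  CH2 → C:1 H:2
  CH2 → C:1 H:2
  CH2 → C:1 H:2
  CH2 → C:1 H:2
  CH(CH2CH2CH3) → C:4 H:8
  CH3 → C:1 H:3
Element totals:
  C: 12
  H: 24
  O: 2
Molecular formula: C12H24O2.
  M = 12(12.0) + 24(1.007825) + 2(15.994915)
    = 144.000000 + 24.187800 + 31.989830 = 200.177630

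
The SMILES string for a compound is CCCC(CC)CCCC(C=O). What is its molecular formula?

Atom tally by fragment:
  CH3 → C:1 H:3
  CH2 → C:1 H:2
  CH2 → C:1 H:2
  CH(C2H5) → C:3 H:6
  CH2 → C:1 H:2
  CH2 → C:1 H:2
  CH2 → C:1 H:2
  CH2CHO → C:2 H:3 O:1
Element totals:
  C: 11
  H: 22
  O: 1

C11H22O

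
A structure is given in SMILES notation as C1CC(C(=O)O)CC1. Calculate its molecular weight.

Atom tally by fragment:
  cyclopentane ring core → C:5 H:10
  (− 1 ring H displaced by substituents)
  + COOH → C:1 H:1 O:2
Element totals:
  C: 6
  H: 10
  O: 2
Molecular formula: C6H10O2.
  M = 6(12.011) + 10(1.008) + 2(15.999)
    = 72.066 + 10.080 + 31.998 = 114.144

114.14 g/mol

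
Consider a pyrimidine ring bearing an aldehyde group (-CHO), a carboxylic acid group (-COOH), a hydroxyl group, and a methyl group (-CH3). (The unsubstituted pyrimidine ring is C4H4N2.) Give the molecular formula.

Atom tally by fragment:
  pyrimidine ring core → C:4 H:4 N:2
  (− 4 ring H displaced by substituents)
  + CHO → C:1 H:1 O:1
  + COOH → C:1 H:1 O:2
  + OH → O:1 H:1
  + CH3 → C:1 H:3
Element totals:
  C: 7
  H: 6
  N: 2
  O: 4

C7H6N2O4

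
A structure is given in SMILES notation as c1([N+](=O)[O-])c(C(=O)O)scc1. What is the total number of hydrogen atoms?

Atom tally by fragment:
  thiophene ring core → C:4 H:4 S:1
  (− 2 ring H displaced by substituents)
  + NO2 → N:1 O:2
  + COOH → C:1 H:1 O:2
Element totals:
  C: 5
  H: 3
  N: 1
  O: 4
  S: 1

3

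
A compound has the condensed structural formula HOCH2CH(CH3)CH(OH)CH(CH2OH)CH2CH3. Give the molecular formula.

C8H18O3

Atom tally by fragment:
  HOCH2 → C:1 H:3 O:1
  CH(CH3) → C:2 H:4
  CH(OH) → C:1 H:2 O:1
  CH(CH2OH) → C:2 H:4 O:1
  CH2 → C:1 H:2
  CH3 → C:1 H:3
Element totals:
  C: 8
  H: 18
  O: 3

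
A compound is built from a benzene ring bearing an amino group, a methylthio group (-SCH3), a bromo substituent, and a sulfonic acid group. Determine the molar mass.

Atom tally by fragment:
  benzene ring core → C:6 H:6
  (− 4 ring H displaced by substituents)
  + NH2 → N:1 H:2
  + SCH3 → C:1 H:3 S:1
  + Br → Br:1
  + SO3H → S:1 O:3 H:1
Element totals:
  C: 7
  H: 8
  Br: 1
  N: 1
  O: 3
  S: 2
Molecular formula: C7H8BrNO3S2.
  M = 7(12.011) + 8(1.008) + 79.904 + 14.007 + 3(15.999) + 2(32.06)
    = 84.077 + 8.064 + 79.904 + 14.007 + 47.997 + 64.120 = 298.169

298.17 g/mol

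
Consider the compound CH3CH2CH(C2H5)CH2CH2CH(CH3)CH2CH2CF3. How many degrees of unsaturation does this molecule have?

Atom tally by fragment:
  CH3 → C:1 H:3
  CH2 → C:1 H:2
  CH(C2H5) → C:3 H:6
  CH2 → C:1 H:2
  CH2 → C:1 H:2
  CH(CH3) → C:2 H:4
  CH2 → C:1 H:2
  CH2CF3 → C:2 H:2 F:3
Element totals:
  C: 12
  H: 23
  F: 3
Molecular formula: C12H23F3.
DoU = (2C + 2 + N − H − X) / 2 = (2·12 + 2 + 0 − 23 − 3) / 2 = 0.

0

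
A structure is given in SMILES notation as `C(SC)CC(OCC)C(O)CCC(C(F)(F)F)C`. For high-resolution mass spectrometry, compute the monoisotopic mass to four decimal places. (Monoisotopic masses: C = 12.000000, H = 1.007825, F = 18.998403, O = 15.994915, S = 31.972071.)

288.1371

Atom tally by fragment:
  CH3SCH2 → C:2 H:5 S:1
  CH2 → C:1 H:2
  CH(OC2H5) → C:3 H:6 O:1
  CH(OH) → C:1 H:2 O:1
  CH2 → C:1 H:2
  CH2 → C:1 H:2
  CH(CF3) → C:2 H:1 F:3
  CH3 → C:1 H:3
Element totals:
  C: 12
  H: 23
  F: 3
  O: 2
  S: 1
Molecular formula: C12H23F3O2S.
  M = 12(12.0) + 23(1.007825) + 3(18.998403) + 2(15.994915) + 31.972071
    = 144.000000 + 23.179975 + 56.995209 + 31.989830 + 31.972071 = 288.137085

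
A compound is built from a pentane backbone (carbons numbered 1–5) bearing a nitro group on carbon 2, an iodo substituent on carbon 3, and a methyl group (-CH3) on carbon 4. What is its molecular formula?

Atom tally by fragment:
  CH3 → C:1 H:3
  CH(NO2) → C:1 H:1 N:1 O:2
  CH(I) → C:1 H:1 I:1
  CH(CH3) → C:2 H:4
  CH3 → C:1 H:3
Element totals:
  C: 6
  H: 12
  I: 1
  N: 1
  O: 2

C6H12INO2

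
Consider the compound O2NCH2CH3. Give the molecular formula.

Atom tally by fragment:
  O2NCH2 → C:1 H:2 N:1 O:2
  CH3 → C:1 H:3
Element totals:
  C: 2
  H: 5
  N: 1
  O: 2

C2H5NO2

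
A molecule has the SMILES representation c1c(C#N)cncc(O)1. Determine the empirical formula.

C6H4N2O

Atom tally by fragment:
  pyridine ring core → C:5 H:5 N:1
  (− 2 ring H displaced by substituents)
  + CN → C:1 N:1
  + OH → O:1 H:1
Element totals:
  C: 6
  H: 4
  N: 2
  O: 1
Molecular formula: C6H4N2O.
gcd of subscripts (6, 4, 2, 1) = 1, so the empirical formula equals the molecular formula.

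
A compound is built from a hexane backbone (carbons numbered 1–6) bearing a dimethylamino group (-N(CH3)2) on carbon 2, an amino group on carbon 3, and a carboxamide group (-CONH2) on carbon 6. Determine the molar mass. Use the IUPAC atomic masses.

187.29 g/mol

Atom tally by fragment:
  CH3 → C:1 H:3
  CH(N(CH3)2) → C:3 H:7 N:1
  CH(NH2) → C:1 H:3 N:1
  CH2 → C:1 H:2
  CH2 → C:1 H:2
  CH2CONH2 → C:2 H:4 O:1 N:1
Element totals:
  C: 9
  H: 21
  N: 3
  O: 1
Molecular formula: C9H21N3O.
  M = 9(12.011) + 21(1.008) + 3(14.007) + 15.999
    = 108.099 + 21.168 + 42.021 + 15.999 = 187.287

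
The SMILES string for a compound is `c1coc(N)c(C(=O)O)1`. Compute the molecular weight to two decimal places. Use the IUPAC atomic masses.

127.10 g/mol

Atom tally by fragment:
  furan ring core → C:4 H:4 O:1
  (− 2 ring H displaced by substituents)
  + NH2 → N:1 H:2
  + COOH → C:1 H:1 O:2
Element totals:
  C: 5
  H: 5
  N: 1
  O: 3
Molecular formula: C5H5NO3.
  M = 5(12.011) + 5(1.008) + 14.007 + 3(15.999)
    = 60.055 + 5.040 + 14.007 + 47.997 = 127.099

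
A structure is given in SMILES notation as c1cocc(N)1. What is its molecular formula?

C4H5NO

Atom tally by fragment:
  furan ring core → C:4 H:4 O:1
  (− 1 ring H displaced by substituents)
  + NH2 → N:1 H:2
Element totals:
  C: 4
  H: 5
  N: 1
  O: 1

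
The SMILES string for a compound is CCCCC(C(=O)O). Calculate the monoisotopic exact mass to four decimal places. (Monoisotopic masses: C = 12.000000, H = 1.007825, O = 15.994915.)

Atom tally by fragment:
  CH3 → C:1 H:3
  CH2 → C:1 H:2
  CH2 → C:1 H:2
  CH2 → C:1 H:2
  CH2COOH → C:2 H:3 O:2
Element totals:
  C: 6
  H: 12
  O: 2
Molecular formula: C6H12O2.
  M = 6(12.0) + 12(1.007825) + 2(15.994915)
    = 72.000000 + 12.093900 + 31.989830 = 116.083730

116.0837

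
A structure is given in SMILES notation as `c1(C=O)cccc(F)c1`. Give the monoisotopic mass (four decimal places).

124.0324

Atom tally by fragment:
  benzene ring core → C:6 H:6
  (− 2 ring H displaced by substituents)
  + CHO → C:1 H:1 O:1
  + F → F:1
Element totals:
  C: 7
  H: 5
  F: 1
  O: 1
Molecular formula: C7H5FO.
  M = 7(12.0) + 5(1.007825) + 18.998403 + 15.994915
    = 84.000000 + 5.039125 + 18.998403 + 15.994915 = 124.032443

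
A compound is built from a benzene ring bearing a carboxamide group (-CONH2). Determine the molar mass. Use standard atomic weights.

Atom tally by fragment:
  benzene ring core → C:6 H:6
  (− 1 ring H displaced by substituents)
  + CONH2 → C:1 H:2 O:1 N:1
Element totals:
  C: 7
  H: 7
  N: 1
  O: 1
Molecular formula: C7H7NO.
  M = 7(12.011) + 7(1.008) + 14.007 + 15.999
    = 84.077 + 7.056 + 14.007 + 15.999 = 121.139

121.14 g/mol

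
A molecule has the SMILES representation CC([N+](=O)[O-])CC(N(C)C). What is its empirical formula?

Atom tally by fragment:
  CH3 → C:1 H:3
  CH(NO2) → C:1 H:1 N:1 O:2
  CH2 → C:1 H:2
  CH2N(CH3)2 → C:3 H:8 N:1
Element totals:
  C: 6
  H: 14
  N: 2
  O: 2
Molecular formula: C6H14N2O2.
gcd of subscripts = 2; dividing each by 2:
  C: 6/2 = 3
  H: 14/2 = 7
  N: 2/2 = 1
  O: 2/2 = 1

C3H7NO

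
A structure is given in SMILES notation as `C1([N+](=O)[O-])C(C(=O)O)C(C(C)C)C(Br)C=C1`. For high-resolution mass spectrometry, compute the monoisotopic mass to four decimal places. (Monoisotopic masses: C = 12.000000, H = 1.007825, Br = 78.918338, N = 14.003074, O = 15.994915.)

Atom tally by fragment:
  cyclohexene ring core → C:6 H:10
  (− 4 ring H displaced by substituents)
  + NO2 → N:1 O:2
  + COOH → C:1 H:1 O:2
  + CH(CH3)2 → C:3 H:7
  + Br → Br:1
Element totals:
  C: 10
  H: 14
  Br: 1
  N: 1
  O: 4
Molecular formula: C10H14BrNO4.
  M = 10(12.0) + 14(1.007825) + 78.918338 + 14.003074 + 4(15.994915)
    = 120.000000 + 14.109550 + 78.918338 + 14.003074 + 63.979660 = 291.010622

291.0106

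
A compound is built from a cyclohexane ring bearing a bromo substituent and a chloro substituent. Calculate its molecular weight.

Atom tally by fragment:
  cyclohexane ring core → C:6 H:12
  (− 2 ring H displaced by substituents)
  + Br → Br:1
  + Cl → Cl:1
Element totals:
  C: 6
  H: 10
  Br: 1
  Cl: 1
Molecular formula: C6H10BrCl.
  M = 6(12.011) + 10(1.008) + 79.904 + 35.45
    = 72.066 + 10.080 + 79.904 + 35.450 = 197.500

197.50 g/mol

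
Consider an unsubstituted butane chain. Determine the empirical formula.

C2H5

Atom tally by fragment:
  CH3 → C:1 H:3
  CH2 → C:1 H:2
  CH2 → C:1 H:2
  CH3 → C:1 H:3
Element totals:
  C: 4
  H: 10
Molecular formula: C4H10.
gcd of subscripts = 2; dividing each by 2:
  C: 4/2 = 2
  H: 10/2 = 5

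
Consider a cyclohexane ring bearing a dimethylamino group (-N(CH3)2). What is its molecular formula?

Atom tally by fragment:
  cyclohexane ring core → C:6 H:12
  (− 1 ring H displaced by substituents)
  + N(CH3)2 → N:1 C:2 H:6
Element totals:
  C: 8
  H: 17
  N: 1

C8H17N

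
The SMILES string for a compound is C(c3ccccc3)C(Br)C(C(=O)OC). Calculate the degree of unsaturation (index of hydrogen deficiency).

Atom tally by fragment:
  C6H5CH2 → C:7 H:7
  CH(Br) → C:1 H:1 Br:1
  CH2COOCH3 → C:3 H:5 O:2
Element totals:
  C: 11
  H: 13
  Br: 1
  O: 2
Molecular formula: C11H13BrO2.
DoU = (2C + 2 + N − H − X) / 2 = (2·11 + 2 + 0 − 13 − 1) / 2 = 5.

5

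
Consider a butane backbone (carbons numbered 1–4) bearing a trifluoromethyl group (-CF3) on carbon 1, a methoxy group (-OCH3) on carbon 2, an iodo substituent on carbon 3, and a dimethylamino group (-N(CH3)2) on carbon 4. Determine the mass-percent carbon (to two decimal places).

Atom tally by fragment:
  F3CCH2 → C:2 H:2 F:3
  CH(OCH3) → C:2 H:4 O:1
  CH(I) → C:1 H:1 I:1
  CH2N(CH3)2 → C:3 H:8 N:1
Element totals:
  C: 8
  H: 15
  F: 3
  I: 1
  N: 1
  O: 1
Molecular formula: C8H15F3INO.
Molar mass = 325.112 g/mol.
Mass from C: 8 × 12.011 = 96.088 g/mol.
%C = 96.088 / 325.112 × 100 = 29.56%.

29.56%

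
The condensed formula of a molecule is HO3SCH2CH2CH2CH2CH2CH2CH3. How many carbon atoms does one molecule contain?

7

Atom tally by fragment:
  HO3SCH2 → C:1 H:3 S:1 O:3
  CH2 → C:1 H:2
  CH2 → C:1 H:2
  CH2 → C:1 H:2
  CH2 → C:1 H:2
  CH2 → C:1 H:2
  CH3 → C:1 H:3
Element totals:
  C: 7
  H: 16
  O: 3
  S: 1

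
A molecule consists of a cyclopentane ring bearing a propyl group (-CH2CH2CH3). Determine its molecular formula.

Atom tally by fragment:
  cyclopentane ring core → C:5 H:10
  (− 1 ring H displaced by substituents)
  + CH2CH2CH3 → C:3 H:7
Element totals:
  C: 8
  H: 16

C8H16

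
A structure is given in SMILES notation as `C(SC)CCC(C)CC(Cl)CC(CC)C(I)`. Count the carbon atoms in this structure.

13

Atom tally by fragment:
  CH3SCH2 → C:2 H:5 S:1
  CH2 → C:1 H:2
  CH2 → C:1 H:2
  CH(CH3) → C:2 H:4
  CH2 → C:1 H:2
  CH(Cl) → C:1 H:1 Cl:1
  CH2 → C:1 H:2
  CH(C2H5) → C:3 H:6
  CH2I → C:1 H:2 I:1
Element totals:
  C: 13
  H: 26
  Cl: 1
  I: 1
  S: 1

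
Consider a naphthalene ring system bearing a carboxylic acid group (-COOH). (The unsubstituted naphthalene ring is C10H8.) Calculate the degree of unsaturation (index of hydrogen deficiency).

8

Atom tally by fragment:
  naphthalene ring system core → C:10 H:8
  (− 1 ring H displaced by substituents)
  + COOH → C:1 H:1 O:2
Element totals:
  C: 11
  H: 8
  O: 2
Molecular formula: C11H8O2.
DoU = (2C + 2 + N − H − X) / 2 = (2·11 + 2 + 0 − 8 − 0) / 2 = 8.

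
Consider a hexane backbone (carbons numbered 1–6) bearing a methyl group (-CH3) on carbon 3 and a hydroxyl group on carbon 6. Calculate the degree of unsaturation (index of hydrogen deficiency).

Atom tally by fragment:
  CH3 → C:1 H:3
  CH2 → C:1 H:2
  CH(CH3) → C:2 H:4
  CH2 → C:1 H:2
  CH2 → C:1 H:2
  CH2OH → C:1 H:3 O:1
Element totals:
  C: 7
  H: 16
  O: 1
Molecular formula: C7H16O.
DoU = (2C + 2 + N − H − X) / 2 = (2·7 + 2 + 0 − 16 − 0) / 2 = 0.

0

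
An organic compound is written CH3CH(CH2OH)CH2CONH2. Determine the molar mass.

117.15 g/mol

Atom tally by fragment:
  CH3 → C:1 H:3
  CH(CH2OH) → C:2 H:4 O:1
  CH2CONH2 → C:2 H:4 O:1 N:1
Element totals:
  C: 5
  H: 11
  N: 1
  O: 2
Molecular formula: C5H11NO2.
  M = 5(12.011) + 11(1.008) + 14.007 + 2(15.999)
    = 60.055 + 11.088 + 14.007 + 31.998 = 117.148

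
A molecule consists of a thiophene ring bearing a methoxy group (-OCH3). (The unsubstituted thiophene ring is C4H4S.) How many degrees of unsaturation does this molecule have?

Atom tally by fragment:
  thiophene ring core → C:4 H:4 S:1
  (− 1 ring H displaced by substituents)
  + OCH3 → C:1 H:3 O:1
Element totals:
  C: 5
  H: 6
  O: 1
  S: 1
Molecular formula: C5H6OS.
DoU = (2C + 2 + N − H − X) / 2 = (2·5 + 2 + 0 − 6 − 0) / 2 = 3.

3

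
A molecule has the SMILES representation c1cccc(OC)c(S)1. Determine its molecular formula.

Atom tally by fragment:
  benzene ring core → C:6 H:6
  (− 2 ring H displaced by substituents)
  + OCH3 → C:1 H:3 O:1
  + SH → S:1 H:1
Element totals:
  C: 7
  H: 8
  O: 1
  S: 1

C7H8OS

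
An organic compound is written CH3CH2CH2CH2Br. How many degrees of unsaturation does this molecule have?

0

Atom tally by fragment:
  CH3 → C:1 H:3
  CH2 → C:1 H:2
  CH2 → C:1 H:2
  CH2Br → C:1 H:2 Br:1
Element totals:
  C: 4
  H: 9
  Br: 1
Molecular formula: C4H9Br.
DoU = (2C + 2 + N − H − X) / 2 = (2·4 + 2 + 0 − 9 − 1) / 2 = 0.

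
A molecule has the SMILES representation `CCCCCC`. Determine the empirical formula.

Atom tally by fragment:
  CH3 → C:1 H:3
  CH2 → C:1 H:2
  CH2 → C:1 H:2
  CH2 → C:1 H:2
  CH2 → C:1 H:2
  CH3 → C:1 H:3
Element totals:
  C: 6
  H: 14
Molecular formula: C6H14.
gcd of subscripts = 2; dividing each by 2:
  C: 6/2 = 3
  H: 14/2 = 7

C3H7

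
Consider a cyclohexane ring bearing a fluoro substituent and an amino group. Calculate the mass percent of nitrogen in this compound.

11.95%

Atom tally by fragment:
  cyclohexane ring core → C:6 H:12
  (− 2 ring H displaced by substituents)
  + F → F:1
  + NH2 → N:1 H:2
Element totals:
  C: 6
  H: 12
  F: 1
  N: 1
Molecular formula: C6H12FN.
Molar mass = 117.167 g/mol.
Mass from N: 1 × 14.007 = 14.007 g/mol.
%N = 14.007 / 117.167 × 100 = 11.95%.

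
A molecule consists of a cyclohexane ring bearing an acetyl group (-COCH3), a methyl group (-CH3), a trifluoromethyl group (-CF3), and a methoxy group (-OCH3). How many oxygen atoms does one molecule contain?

2

Atom tally by fragment:
  cyclohexane ring core → C:6 H:12
  (− 4 ring H displaced by substituents)
  + COCH3 → C:2 H:3 O:1
  + CH3 → C:1 H:3
  + CF3 → C:1 F:3
  + OCH3 → C:1 H:3 O:1
Element totals:
  C: 11
  H: 17
  F: 3
  O: 2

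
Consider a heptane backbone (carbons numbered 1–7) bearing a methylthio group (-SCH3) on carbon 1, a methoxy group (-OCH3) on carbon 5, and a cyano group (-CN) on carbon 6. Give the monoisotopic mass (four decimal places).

Atom tally by fragment:
  CH3SCH2 → C:2 H:5 S:1
  CH2 → C:1 H:2
  CH2 → C:1 H:2
  CH2 → C:1 H:2
  CH(OCH3) → C:2 H:4 O:1
  CH(CN) → C:2 H:1 N:1
  CH3 → C:1 H:3
Element totals:
  C: 10
  H: 19
  N: 1
  O: 1
  S: 1
Molecular formula: C10H19NOS.
  M = 10(12.0) + 19(1.007825) + 14.003074 + 15.994915 + 31.972071
    = 120.000000 + 19.148675 + 14.003074 + 15.994915 + 31.972071 = 201.118735

201.1187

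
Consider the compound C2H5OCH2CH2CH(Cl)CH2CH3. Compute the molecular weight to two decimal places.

Element totals:
  C: 7
  H: 15
  Cl: 1
  O: 1
Molecular formula: C7H15ClO.
  M = 7(12.011) + 15(1.008) + 35.45 + 15.999
    = 84.077 + 15.120 + 35.450 + 15.999 = 150.646

150.65 g/mol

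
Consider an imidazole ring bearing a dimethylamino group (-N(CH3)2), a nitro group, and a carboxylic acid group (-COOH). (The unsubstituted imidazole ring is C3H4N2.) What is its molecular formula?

C6H8N4O4

Atom tally by fragment:
  imidazole ring core → C:3 H:4 N:2
  (− 3 ring H displaced by substituents)
  + N(CH3)2 → N:1 C:2 H:6
  + NO2 → N:1 O:2
  + COOH → C:1 H:1 O:2
Element totals:
  C: 6
  H: 8
  N: 4
  O: 4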